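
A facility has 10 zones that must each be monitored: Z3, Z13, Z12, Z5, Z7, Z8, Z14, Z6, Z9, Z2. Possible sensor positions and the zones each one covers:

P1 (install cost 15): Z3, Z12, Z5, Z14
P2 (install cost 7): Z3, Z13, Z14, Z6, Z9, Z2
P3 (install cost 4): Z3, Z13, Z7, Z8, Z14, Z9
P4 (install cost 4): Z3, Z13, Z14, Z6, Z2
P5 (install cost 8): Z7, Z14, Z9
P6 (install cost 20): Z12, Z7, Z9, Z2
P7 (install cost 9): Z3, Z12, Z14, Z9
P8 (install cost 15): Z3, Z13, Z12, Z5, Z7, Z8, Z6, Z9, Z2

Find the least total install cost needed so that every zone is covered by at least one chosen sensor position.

P3, P8 cover every zone at install cost 4 + 15 = 19.
Any cover uses at least 2 sensor positions; among all covering selections none totals below 19.
Greedy by coverage-per-install cost would pick P3, P4, P1 for 23 — worse than the optimum 19.

19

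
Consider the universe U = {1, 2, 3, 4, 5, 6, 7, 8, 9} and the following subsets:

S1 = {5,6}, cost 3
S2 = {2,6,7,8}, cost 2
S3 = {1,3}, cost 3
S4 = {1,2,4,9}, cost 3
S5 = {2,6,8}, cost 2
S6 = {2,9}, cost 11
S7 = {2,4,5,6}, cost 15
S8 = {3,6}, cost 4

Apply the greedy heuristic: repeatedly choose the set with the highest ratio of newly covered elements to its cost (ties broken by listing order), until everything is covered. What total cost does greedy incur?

Pick 1: S2 adds 4 new (2, 6, 7, 8) at cost 2 (ratio 4/2).
Pick 2: S4 adds 3 new (1, 4, 9) at cost 3 (ratio 3/3).
Pick 3: S1 adds 1 new (5) at cost 3 (ratio 1/3).
Pick 4: S3 adds 1 new (3) at cost 3 (ratio 1/3).
Greedy total cost: 2 + 3 + 3 + 3 = 11.

11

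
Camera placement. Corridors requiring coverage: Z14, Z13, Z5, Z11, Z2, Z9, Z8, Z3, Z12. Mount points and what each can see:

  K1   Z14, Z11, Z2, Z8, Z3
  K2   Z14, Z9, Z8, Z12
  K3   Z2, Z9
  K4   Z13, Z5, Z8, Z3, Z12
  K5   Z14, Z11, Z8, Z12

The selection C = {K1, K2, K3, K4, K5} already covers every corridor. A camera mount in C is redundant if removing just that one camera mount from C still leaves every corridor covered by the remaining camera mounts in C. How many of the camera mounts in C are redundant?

4

Drop K1: the rest still cover every corridor — redundant.
Drop K2: the rest still cover every corridor — redundant.
Drop K3: the rest still cover every corridor — redundant.
Drop K4: Z13, Z5 uncovered — not redundant.
Drop K5: the rest still cover every corridor — redundant.
4 redundant: K1, K2, K3, K5.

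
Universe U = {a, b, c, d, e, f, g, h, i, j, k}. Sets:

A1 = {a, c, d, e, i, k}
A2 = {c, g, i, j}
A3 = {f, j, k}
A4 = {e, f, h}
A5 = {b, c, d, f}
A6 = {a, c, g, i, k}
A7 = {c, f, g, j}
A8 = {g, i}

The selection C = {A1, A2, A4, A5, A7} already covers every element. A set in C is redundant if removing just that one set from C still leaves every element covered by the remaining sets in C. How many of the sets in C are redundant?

2

Drop A1: a, k uncovered — not redundant.
Drop A2: the rest still cover every element — redundant.
Drop A4: h uncovered — not redundant.
Drop A5: b uncovered — not redundant.
Drop A7: the rest still cover every element — redundant.
2 redundant: A2, A7.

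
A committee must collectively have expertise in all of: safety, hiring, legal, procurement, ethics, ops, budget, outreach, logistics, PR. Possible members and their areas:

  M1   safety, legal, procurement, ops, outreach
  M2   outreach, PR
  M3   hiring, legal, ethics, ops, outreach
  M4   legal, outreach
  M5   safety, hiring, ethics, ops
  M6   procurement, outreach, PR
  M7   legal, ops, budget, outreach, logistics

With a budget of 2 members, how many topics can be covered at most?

Choosing M5, M7 covers {safety, hiring, legal, ethics, ops, budget, outreach, logistics} — 8 topics.
No choice of 2 members does better; here procurement, PR are left uncovered.

8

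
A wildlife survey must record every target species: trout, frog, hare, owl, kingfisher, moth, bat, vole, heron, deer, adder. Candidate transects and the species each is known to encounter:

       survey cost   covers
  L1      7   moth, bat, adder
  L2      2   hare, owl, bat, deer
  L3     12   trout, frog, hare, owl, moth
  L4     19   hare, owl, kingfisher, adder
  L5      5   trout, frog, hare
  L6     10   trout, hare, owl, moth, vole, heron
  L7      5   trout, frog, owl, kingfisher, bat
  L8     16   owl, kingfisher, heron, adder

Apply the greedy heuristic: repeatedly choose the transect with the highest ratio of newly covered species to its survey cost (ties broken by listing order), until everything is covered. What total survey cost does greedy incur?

24

Pick 1: L2 adds 4 new (hare, owl, bat, deer) at survey cost 2 (ratio 4/2).
Pick 2: L7 adds 3 new (trout, frog, kingfisher) at survey cost 5 (ratio 3/5).
Pick 3: L6 adds 3 new (moth, vole, heron) at survey cost 10 (ratio 3/10).
Pick 4: L1 adds 1 new (adder) at survey cost 7 (ratio 1/7).
Greedy total survey cost: 2 + 5 + 10 + 7 = 24.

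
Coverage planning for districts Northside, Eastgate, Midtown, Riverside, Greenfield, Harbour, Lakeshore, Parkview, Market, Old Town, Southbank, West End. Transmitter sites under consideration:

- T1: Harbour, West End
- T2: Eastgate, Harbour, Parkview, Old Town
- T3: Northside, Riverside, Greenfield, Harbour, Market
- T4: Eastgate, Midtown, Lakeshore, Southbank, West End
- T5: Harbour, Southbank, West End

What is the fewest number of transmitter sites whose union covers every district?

T2, T3, T4 together cover {Northside, Eastgate, Midtown, Riverside, Greenfield, Harbour, Lakeshore, Parkview, Market, Old Town, Southbank, West End} — every district.
No 2 of the 5 transmitter sites cover everything (all 10 pairs fall short), so 3 is minimum.

3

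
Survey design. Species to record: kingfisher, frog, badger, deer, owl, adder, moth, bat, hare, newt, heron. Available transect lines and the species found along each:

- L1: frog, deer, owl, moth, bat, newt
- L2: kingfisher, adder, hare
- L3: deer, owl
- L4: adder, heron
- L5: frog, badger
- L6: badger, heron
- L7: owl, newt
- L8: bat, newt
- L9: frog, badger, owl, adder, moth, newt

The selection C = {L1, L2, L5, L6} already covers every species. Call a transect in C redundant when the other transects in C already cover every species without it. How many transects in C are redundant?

1

Drop L1: deer, owl, moth, bat, … uncovered — not redundant.
Drop L2: kingfisher, adder, hare uncovered — not redundant.
Drop L5: the rest still cover every species — redundant.
Drop L6: heron uncovered — not redundant.
1 redundant: L5.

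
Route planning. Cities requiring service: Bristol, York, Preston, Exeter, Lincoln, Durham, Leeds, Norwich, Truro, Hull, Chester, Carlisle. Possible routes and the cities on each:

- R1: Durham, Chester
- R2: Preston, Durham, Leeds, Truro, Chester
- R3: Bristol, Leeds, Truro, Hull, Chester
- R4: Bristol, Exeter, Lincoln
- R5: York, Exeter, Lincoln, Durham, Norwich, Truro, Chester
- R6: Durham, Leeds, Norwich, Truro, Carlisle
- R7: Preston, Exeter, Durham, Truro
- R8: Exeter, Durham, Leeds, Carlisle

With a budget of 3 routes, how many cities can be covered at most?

11

Choosing R2, R3, R5 covers {Bristol, York, Preston, Exeter, Lincoln, Durham, Leeds, Norwich, Truro, Hull, Chester} — 11 cities.
No choice of 3 routes does better; here Carlisle is left uncovered.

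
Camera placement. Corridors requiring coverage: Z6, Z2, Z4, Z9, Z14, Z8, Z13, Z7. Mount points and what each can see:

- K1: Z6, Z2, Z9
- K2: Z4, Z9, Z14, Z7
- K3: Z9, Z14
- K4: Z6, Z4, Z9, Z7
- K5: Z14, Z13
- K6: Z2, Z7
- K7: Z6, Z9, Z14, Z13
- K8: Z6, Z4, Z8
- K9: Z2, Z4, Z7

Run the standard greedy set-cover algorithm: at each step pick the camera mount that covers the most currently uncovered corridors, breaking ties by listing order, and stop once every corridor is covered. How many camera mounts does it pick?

4

Pick 1: K2 covers 4 new corridors (Z4, Z9, Z14, Z7).
Pick 2: K1 covers 2 new corridors (Z6, Z2).
Pick 3: K5 covers 1 new corridors (Z13).
Pick 4: K8 covers 1 new corridors (Z8).
Greedy uses 4 camera mounts. (The true minimum is 3.)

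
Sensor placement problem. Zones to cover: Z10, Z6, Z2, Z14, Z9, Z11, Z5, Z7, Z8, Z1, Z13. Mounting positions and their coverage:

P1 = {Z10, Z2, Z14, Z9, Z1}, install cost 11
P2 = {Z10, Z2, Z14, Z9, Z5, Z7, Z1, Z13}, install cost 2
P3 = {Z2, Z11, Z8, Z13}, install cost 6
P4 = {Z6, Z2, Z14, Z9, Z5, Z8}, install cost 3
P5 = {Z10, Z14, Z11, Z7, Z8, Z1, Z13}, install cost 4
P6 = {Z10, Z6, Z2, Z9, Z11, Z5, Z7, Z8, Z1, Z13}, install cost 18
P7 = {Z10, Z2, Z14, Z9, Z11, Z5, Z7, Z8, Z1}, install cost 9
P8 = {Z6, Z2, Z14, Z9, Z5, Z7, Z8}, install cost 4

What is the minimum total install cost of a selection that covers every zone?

P4, P5 cover every zone at install cost 3 + 4 = 7.
Any cover uses at least 2 sensor positions; among all covering selections none totals below 7.

7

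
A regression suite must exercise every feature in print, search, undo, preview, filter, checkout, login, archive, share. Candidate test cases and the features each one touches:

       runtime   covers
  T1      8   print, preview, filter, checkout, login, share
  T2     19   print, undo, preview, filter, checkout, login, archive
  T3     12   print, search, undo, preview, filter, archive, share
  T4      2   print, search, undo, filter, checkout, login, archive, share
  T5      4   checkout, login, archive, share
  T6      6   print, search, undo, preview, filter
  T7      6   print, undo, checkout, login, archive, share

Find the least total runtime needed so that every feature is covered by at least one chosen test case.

8

T4, T6 cover every feature at runtime 2 + 6 = 8.
Any cover uses at least 2 test cases; among all covering selections none totals below 8.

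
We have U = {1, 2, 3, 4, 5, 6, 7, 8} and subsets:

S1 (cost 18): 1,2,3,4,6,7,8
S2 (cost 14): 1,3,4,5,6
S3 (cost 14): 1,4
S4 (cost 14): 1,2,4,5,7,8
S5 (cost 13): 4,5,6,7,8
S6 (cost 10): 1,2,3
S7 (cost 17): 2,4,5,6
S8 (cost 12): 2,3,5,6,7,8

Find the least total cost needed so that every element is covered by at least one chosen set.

S5, S6 cover every element at cost 13 + 10 = 23.
Any cover uses at least 2 sets; among all covering selections none totals below 23.
Greedy by coverage-per-cost would pick S8, S2 for 26 — worse than the optimum 23.

23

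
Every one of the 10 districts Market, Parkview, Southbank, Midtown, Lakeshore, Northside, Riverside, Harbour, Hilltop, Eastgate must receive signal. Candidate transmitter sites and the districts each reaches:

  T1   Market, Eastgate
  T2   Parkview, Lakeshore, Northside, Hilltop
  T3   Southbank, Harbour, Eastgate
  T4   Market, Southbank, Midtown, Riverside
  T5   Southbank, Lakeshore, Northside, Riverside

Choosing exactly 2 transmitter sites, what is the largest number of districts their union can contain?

8

Choosing T2, T4 covers {Market, Parkview, Southbank, Midtown, Lakeshore, Northside, Riverside, Hilltop} — 8 districts.
No choice of 2 transmitter sites does better; here Harbour, Eastgate are left uncovered.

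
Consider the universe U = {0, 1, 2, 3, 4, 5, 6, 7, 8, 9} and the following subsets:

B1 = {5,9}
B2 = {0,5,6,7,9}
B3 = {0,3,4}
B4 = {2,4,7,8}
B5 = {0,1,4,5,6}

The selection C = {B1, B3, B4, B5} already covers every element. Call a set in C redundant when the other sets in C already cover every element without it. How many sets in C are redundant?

0

Drop B1: 9 uncovered — not redundant.
Drop B3: 3 uncovered — not redundant.
Drop B4: 2, 7, 8 uncovered — not redundant.
Drop B5: 1, 6 uncovered — not redundant.
None of the sets in C is redundant.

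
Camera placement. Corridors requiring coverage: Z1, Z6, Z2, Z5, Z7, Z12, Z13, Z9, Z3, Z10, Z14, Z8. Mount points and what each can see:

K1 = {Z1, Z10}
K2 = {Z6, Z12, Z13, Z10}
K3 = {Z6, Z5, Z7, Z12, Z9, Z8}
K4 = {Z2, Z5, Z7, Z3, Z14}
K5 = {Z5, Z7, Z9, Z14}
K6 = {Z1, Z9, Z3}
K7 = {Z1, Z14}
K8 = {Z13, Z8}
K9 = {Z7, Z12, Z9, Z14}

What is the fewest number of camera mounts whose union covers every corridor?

4

K1, K2, K3, K4 together cover {Z1, Z6, Z2, Z5, Z7, Z12, Z13, Z9, Z3, Z10, Z14, Z8} — every corridor.
No 3 of the 9 camera mounts cover everything (all 84 triples fall short), so 4 is minimum.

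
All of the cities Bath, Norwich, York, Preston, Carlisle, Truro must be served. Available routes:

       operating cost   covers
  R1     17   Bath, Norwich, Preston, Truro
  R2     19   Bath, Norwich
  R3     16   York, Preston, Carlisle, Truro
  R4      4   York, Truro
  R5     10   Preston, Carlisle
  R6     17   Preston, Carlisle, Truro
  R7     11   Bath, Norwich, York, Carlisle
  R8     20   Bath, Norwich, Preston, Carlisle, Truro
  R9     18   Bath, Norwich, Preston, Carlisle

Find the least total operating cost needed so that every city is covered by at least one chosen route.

R4, R9 cover every city at operating cost 4 + 18 = 22.
Any cover uses at least 2 routes; among all covering selections none totals below 22.
Greedy by coverage-per-operating cost would pick R4, R7, R5 for 25 — worse than the optimum 22.

22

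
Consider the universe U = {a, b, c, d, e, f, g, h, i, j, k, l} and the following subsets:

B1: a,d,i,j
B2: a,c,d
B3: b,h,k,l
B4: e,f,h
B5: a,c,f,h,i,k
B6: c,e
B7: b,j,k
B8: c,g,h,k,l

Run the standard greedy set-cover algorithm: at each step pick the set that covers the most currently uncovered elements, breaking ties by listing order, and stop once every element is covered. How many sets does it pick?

5

Pick 1: B5 covers 6 new elements (a, c, f, h, i, k).
Pick 2: B1 covers 2 new elements (d, j).
Pick 3: B3 covers 2 new elements (b, l).
Pick 4: B4 covers 1 new elements (e).
Pick 5: B8 covers 1 new elements (g).
Greedy uses 5 sets. (The true minimum is 4.)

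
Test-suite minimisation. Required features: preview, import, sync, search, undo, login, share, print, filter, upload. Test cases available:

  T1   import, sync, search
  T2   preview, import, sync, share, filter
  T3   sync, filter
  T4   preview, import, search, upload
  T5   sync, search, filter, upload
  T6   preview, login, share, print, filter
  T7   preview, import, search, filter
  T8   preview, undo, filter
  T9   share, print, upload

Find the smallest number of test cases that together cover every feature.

T1, T4, T6, T8 together cover {preview, import, sync, search, undo, login, share, print, filter, upload} — every feature.
No 3 of the 9 test cases cover everything (all 84 triples fall short), so 4 is minimum.

4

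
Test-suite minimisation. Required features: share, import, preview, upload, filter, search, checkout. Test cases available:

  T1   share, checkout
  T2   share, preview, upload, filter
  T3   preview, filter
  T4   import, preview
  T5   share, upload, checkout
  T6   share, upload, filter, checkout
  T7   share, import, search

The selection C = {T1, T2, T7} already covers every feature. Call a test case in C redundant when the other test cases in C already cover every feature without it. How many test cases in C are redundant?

0

Drop T1: checkout uncovered — not redundant.
Drop T2: preview, upload, filter uncovered — not redundant.
Drop T7: import, search uncovered — not redundant.
None of the test cases in C is redundant.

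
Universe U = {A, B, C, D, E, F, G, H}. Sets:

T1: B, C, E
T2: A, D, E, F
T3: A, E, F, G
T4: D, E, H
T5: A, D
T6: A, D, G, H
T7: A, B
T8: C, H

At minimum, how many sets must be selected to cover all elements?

T1, T2, T6 together cover {A, B, C, D, E, F, G, H} — every element.
No 2 of the 8 sets cover everything (all 28 pairs fall short), so 3 is minimum.

3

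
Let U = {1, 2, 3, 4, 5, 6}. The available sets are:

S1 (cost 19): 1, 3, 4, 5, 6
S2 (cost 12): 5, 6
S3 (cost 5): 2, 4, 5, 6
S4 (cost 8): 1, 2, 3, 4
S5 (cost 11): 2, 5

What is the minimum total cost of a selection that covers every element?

13

S3, S4 cover every element at cost 5 + 8 = 13.
Any cover uses at least 2 sets; among all covering selections none totals below 13.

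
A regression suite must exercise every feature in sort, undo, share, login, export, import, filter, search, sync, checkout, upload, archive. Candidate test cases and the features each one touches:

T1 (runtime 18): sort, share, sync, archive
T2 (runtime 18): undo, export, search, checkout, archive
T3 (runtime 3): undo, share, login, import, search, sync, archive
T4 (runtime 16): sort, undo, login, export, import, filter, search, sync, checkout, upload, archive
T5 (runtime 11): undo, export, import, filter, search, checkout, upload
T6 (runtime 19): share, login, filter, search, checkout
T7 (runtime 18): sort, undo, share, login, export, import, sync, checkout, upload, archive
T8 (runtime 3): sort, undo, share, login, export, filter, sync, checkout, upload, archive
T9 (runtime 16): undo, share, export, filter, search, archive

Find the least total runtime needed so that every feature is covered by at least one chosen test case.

6

T3, T8 cover every feature at runtime 3 + 3 = 6.
Any cover uses at least 2 test cases; among all covering selections none totals below 6.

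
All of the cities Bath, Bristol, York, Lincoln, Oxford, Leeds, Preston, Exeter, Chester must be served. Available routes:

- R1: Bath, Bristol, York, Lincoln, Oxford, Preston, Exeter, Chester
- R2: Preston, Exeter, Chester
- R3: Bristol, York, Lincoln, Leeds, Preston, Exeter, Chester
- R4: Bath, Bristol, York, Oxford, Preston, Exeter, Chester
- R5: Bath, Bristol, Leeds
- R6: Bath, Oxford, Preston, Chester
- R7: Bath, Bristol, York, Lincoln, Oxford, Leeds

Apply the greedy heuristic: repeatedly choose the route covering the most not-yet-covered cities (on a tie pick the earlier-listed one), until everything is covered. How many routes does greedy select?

Pick 1: R1 covers 8 new cities (Bath, Bristol, York, Lincoln, Oxford, Preston, Exeter, Chester).
Pick 2: R3 covers 1 new cities (Leeds).
Greedy uses 2 routes.

2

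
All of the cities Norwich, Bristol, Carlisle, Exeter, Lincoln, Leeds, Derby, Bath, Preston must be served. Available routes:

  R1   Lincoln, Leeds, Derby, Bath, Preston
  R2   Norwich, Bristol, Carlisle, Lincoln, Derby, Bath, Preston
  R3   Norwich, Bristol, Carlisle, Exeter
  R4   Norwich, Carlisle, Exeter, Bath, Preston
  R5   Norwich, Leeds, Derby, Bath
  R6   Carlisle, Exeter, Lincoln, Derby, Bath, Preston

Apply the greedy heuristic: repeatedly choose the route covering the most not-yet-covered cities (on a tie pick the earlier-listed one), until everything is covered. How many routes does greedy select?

Pick 1: R2 covers 7 new cities (Norwich, Bristol, Carlisle, Lincoln, Derby, Bath, Preston).
Pick 2: R1 covers 1 new cities (Leeds).
Pick 3: R3 covers 1 new cities (Exeter).
Greedy uses 3 routes. (The true minimum is 2.)

3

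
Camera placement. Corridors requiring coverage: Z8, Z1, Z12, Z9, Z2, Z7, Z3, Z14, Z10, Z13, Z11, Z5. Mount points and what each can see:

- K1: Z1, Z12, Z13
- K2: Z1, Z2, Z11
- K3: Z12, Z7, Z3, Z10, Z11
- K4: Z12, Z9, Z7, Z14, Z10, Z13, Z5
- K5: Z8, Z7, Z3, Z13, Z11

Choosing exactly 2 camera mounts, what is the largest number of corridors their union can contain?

10

Choosing K2, K4 covers {Z1, Z12, Z9, Z2, Z7, Z14, Z10, Z13, Z11, Z5} — 10 corridors.
No choice of 2 camera mounts does better; here Z8, Z3 are left uncovered.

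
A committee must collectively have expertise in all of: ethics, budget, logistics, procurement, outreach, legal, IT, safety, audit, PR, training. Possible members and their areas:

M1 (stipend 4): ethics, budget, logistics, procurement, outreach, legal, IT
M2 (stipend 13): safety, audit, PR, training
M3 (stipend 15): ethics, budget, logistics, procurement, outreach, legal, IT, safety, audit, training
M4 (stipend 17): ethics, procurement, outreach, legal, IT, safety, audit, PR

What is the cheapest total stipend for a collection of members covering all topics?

M1, M2 cover every topic at stipend 4 + 13 = 17.
Any cover uses at least 2 members; among all covering selections none totals below 17.

17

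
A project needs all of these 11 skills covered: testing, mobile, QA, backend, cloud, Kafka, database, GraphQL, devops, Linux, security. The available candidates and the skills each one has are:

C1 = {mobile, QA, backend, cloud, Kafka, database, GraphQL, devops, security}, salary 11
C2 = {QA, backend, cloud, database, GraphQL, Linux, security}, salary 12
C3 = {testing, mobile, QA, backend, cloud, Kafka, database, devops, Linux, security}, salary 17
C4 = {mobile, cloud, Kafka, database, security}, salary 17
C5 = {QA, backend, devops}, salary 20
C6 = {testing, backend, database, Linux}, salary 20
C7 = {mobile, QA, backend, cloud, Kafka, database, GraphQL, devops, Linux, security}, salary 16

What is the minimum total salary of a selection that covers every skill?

C1, C3 cover every skill at salary 11 + 17 = 28.
Any cover uses at least 2 candidates; among all covering selections none totals below 28.

28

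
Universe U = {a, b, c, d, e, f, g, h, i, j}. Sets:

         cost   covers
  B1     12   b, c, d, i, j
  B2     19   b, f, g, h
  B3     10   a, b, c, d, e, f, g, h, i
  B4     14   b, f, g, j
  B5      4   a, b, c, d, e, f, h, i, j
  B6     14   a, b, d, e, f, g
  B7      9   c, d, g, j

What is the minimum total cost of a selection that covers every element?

13

B5, B7 cover every element at cost 4 + 9 = 13.
Any cover uses at least 2 sets; among all covering selections none totals below 13.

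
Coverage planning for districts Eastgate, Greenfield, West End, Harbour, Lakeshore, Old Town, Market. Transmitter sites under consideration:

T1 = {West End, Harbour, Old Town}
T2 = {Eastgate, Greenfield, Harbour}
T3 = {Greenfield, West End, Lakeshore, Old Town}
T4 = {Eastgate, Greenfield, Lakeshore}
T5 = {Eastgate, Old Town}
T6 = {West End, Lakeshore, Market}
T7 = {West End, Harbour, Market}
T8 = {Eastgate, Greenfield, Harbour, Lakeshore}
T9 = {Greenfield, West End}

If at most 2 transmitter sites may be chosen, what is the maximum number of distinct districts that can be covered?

6

Choosing T1, T4 covers {Eastgate, Greenfield, West End, Harbour, Lakeshore, Old Town} — 6 districts.
No choice of 2 transmitter sites does better; here Market is left uncovered.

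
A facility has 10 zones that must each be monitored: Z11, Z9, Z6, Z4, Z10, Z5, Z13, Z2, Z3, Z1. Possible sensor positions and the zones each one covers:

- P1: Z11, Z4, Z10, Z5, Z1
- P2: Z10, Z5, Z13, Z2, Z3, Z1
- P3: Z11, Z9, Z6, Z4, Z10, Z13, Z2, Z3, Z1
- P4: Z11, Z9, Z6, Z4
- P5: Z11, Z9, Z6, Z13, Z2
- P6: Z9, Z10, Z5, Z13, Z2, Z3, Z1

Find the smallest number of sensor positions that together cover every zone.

2

P1, P3 together cover {Z11, Z9, Z6, Z4, Z10, Z5, Z13, Z2, Z3, Z1} — every zone.
No single sensor position contains all 10 zones, so 2 is optimal.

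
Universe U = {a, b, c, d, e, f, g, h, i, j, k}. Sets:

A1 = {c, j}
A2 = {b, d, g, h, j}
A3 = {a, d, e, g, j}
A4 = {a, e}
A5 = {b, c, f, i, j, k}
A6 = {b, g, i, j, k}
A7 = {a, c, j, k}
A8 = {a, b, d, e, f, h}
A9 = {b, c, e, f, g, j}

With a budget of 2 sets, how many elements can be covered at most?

Choosing A3, A5 covers {a, b, c, d, e, f, g, i, j, k} — 10 elements.
No choice of 2 sets does better; here h is left uncovered.

10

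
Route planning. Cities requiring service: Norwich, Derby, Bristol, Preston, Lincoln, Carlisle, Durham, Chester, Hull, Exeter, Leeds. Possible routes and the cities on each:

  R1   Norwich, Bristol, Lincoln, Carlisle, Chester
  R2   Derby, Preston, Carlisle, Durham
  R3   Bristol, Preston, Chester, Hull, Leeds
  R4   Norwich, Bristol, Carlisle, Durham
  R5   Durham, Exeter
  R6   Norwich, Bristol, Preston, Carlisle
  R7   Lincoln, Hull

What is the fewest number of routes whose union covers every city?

4

R1, R2, R3, R5 together cover {Norwich, Derby, Bristol, Preston, Lincoln, Carlisle, Durham, Chester, Hull, Exeter, Leeds} — every city.
No 3 of the 7 routes cover everything (all 35 triples fall short), so 4 is minimum.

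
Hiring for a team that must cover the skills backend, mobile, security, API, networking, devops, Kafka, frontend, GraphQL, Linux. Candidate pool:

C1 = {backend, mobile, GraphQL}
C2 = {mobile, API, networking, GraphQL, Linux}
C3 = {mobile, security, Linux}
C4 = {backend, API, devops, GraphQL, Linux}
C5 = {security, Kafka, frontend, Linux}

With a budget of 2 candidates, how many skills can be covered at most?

8

Choosing C2, C5 covers {mobile, security, API, networking, Kafka, frontend, GraphQL, Linux} — 8 skills.
No choice of 2 candidates does better; here backend, devops are left uncovered.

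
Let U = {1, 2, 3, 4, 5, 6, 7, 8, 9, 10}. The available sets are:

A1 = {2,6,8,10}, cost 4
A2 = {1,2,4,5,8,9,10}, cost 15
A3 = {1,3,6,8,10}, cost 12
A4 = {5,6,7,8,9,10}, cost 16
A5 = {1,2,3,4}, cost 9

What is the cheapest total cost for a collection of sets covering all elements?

25

A4, A5 cover every element at cost 16 + 9 = 25.
Any cover uses at least 2 sets; among all covering selections none totals below 25.
Greedy by coverage-per-cost would pick A1, A5, A4 for 29 — worse than the optimum 25.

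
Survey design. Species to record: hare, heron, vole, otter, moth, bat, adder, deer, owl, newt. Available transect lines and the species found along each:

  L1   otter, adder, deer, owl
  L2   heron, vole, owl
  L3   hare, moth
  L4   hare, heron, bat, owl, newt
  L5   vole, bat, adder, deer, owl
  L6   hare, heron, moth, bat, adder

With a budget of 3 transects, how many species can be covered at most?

9

Choosing L1, L2, L4 covers {hare, heron, vole, otter, bat, adder, deer, owl, newt} — 9 species.
No choice of 3 transects does better; here moth is left uncovered.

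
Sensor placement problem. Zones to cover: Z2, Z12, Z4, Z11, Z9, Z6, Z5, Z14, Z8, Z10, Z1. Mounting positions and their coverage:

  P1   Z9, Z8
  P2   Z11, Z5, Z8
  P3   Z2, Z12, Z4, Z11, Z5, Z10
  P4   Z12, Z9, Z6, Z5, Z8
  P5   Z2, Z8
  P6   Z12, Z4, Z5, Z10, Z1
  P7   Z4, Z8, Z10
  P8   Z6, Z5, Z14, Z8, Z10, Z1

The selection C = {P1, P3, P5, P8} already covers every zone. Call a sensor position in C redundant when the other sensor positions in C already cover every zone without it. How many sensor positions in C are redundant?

1

Drop P1: Z9 uncovered — not redundant.
Drop P3: Z12, Z4, Z11 uncovered — not redundant.
Drop P5: the rest still cover every zone — redundant.
Drop P8: Z6, Z14, Z1 uncovered — not redundant.
1 redundant: P5.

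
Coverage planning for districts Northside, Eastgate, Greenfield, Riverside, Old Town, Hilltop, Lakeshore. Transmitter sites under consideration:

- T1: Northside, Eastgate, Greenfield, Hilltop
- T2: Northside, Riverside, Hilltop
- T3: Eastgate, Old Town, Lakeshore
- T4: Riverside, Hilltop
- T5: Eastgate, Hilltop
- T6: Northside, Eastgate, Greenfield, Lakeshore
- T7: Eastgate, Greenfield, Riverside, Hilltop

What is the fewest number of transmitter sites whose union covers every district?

3

T1, T2, T3 together cover {Northside, Eastgate, Greenfield, Riverside, Old Town, Hilltop, Lakeshore} — every district.
No 2 of the 7 transmitter sites cover everything (all 21 pairs fall short), so 3 is minimum.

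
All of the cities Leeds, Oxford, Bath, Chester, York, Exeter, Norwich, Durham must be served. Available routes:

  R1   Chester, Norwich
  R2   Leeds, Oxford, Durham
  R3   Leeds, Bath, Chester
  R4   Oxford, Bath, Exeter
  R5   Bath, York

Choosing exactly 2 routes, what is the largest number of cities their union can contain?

5

Choosing R1, R2 covers {Leeds, Oxford, Chester, Norwich, Durham} — 5 cities.
No choice of 2 routes does better; here Bath, York, Exeter are left uncovered.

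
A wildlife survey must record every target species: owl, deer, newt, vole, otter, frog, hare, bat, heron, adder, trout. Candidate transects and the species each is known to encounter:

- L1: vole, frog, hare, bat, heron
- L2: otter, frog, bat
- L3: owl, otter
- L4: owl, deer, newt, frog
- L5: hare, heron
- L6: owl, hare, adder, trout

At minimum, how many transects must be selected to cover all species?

4

L1, L2, L4, L6 together cover {owl, deer, newt, vole, otter, frog, hare, bat, heron, adder, trout} — every species.
No 3 of the 6 transects cover everything (all 20 triples fall short), so 4 is minimum.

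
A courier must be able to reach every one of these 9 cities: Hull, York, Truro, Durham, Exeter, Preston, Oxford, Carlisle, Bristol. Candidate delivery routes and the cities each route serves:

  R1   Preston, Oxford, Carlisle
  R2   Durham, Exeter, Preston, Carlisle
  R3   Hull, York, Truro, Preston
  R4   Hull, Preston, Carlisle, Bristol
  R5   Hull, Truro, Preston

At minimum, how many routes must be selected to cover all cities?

4

R1, R2, R3, R4 together cover {Hull, York, Truro, Durham, Exeter, Preston, Oxford, Carlisle, Bristol} — every city.
No 3 of the 5 routes cover everything (all 10 triples fall short), so 4 is minimum.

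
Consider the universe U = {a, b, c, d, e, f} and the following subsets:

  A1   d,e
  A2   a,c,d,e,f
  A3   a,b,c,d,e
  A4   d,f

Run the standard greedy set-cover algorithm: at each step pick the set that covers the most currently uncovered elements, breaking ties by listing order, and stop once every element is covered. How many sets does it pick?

2

Pick 1: A2 covers 5 new elements (a, c, d, e, f).
Pick 2: A3 covers 1 new elements (b).
Greedy uses 2 sets.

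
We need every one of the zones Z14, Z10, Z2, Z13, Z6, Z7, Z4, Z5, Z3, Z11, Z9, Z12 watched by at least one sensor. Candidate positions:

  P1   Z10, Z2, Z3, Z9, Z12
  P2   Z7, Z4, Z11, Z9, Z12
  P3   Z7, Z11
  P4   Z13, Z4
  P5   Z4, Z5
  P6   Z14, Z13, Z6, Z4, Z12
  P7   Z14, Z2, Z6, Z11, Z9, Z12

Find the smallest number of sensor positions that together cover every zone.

P1, P2, P5, P6 together cover {Z14, Z10, Z2, Z13, Z6, Z7, Z4, Z5, Z3, Z11, Z9, Z12} — every zone.
No 3 of the 7 sensor positions cover everything (all 35 triples fall short), so 4 is minimum.
Greedy (largest uncovered first) would take P7, P1, P2, P4, P5 — 5 sensor positions — but 4 suffice.

4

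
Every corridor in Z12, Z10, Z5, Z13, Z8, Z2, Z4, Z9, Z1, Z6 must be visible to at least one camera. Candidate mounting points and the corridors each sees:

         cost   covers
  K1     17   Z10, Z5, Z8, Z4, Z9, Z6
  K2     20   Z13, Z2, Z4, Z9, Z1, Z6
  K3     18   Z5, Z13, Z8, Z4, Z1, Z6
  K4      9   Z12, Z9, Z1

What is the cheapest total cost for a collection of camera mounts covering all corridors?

46

K1, K2, K4 cover every corridor at cost 17 + 20 + 9 = 46.
Any cover uses at least 3 camera mounts; among all covering selections none totals below 46.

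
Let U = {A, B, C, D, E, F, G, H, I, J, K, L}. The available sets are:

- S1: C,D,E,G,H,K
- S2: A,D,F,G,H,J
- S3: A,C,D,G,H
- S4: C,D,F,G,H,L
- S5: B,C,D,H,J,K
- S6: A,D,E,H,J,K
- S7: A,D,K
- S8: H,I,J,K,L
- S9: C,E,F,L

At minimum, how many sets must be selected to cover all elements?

S1, S2, S5, S8 together cover {A, B, C, D, E, F, G, H, I, J, K, L} — every element.
No 3 of the 9 sets cover everything (all 84 triples fall short), so 4 is minimum.

4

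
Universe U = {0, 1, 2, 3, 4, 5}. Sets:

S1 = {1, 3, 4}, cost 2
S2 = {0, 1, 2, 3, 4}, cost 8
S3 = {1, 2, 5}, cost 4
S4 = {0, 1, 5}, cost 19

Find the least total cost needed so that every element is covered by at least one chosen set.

12

S2, S3 cover every element at cost 8 + 4 = 12.
Any cover uses at least 2 sets; among all covering selections none totals below 12.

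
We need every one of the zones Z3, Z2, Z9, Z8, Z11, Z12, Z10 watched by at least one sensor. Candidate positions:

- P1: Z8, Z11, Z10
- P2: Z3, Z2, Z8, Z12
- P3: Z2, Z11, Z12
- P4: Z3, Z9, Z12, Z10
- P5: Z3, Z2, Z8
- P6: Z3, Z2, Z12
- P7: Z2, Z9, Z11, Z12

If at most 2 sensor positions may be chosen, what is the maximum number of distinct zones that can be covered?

6

Choosing P1, P2 covers {Z3, Z2, Z8, Z11, Z12, Z10} — 6 zones.
No choice of 2 sensor positions does better; here Z9 is left uncovered.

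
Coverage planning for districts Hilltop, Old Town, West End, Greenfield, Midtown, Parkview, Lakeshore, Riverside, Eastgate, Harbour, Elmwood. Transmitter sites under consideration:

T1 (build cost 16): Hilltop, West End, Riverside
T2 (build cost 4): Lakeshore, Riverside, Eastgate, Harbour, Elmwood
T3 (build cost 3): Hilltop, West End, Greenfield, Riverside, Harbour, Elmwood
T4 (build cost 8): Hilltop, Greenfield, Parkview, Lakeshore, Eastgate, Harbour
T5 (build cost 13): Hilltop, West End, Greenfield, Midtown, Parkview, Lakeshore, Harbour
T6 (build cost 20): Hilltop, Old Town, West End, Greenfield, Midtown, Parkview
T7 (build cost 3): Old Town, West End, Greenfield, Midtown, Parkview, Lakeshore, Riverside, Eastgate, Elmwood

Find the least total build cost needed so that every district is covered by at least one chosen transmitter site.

6

T3, T7 cover every district at build cost 3 + 3 = 6.
Any cover uses at least 2 transmitter sites; among all covering selections none totals below 6.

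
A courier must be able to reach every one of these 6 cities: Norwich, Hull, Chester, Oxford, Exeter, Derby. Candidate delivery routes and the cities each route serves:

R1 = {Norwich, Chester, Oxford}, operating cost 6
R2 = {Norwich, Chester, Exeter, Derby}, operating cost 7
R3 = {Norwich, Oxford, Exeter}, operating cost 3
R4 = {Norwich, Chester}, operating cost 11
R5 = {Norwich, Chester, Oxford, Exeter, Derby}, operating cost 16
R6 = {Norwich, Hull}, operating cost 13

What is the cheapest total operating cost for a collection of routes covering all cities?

R2, R3, R6 cover every city at operating cost 7 + 3 + 13 = 23.
Any cover uses at least 2 routes; among all covering selections none totals below 23.

23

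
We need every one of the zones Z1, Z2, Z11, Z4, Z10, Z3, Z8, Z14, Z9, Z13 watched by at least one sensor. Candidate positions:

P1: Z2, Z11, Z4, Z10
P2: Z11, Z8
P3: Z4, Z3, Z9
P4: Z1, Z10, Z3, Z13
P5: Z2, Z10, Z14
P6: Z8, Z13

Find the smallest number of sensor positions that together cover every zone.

4

P2, P3, P4, P5 together cover {Z1, Z2, Z11, Z4, Z10, Z3, Z8, Z14, Z9, Z13} — every zone.
No 3 of the 6 sensor positions cover everything (all 20 triples fall short), so 4 is minimum.
Greedy (largest uncovered first) would take P1, P4, P2, P3, P5 — 5 sensor positions — but 4 suffice.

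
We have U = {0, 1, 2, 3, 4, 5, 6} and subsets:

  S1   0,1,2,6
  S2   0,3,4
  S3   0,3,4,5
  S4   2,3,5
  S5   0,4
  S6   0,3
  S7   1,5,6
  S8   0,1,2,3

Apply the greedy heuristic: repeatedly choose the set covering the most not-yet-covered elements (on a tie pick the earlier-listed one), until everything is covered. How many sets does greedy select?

2

Pick 1: S1 covers 4 new elements (0, 1, 2, 6).
Pick 2: S3 covers 3 new elements (3, 4, 5).
Greedy uses 2 sets.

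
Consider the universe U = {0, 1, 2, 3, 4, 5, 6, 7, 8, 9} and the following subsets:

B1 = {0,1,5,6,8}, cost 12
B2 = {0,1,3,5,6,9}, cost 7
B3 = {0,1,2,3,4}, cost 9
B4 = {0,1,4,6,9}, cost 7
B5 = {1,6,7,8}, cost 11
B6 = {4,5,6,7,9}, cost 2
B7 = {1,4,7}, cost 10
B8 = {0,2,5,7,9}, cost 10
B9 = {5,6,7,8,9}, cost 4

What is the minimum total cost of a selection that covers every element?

13

B3, B9 cover every element at cost 9 + 4 = 13.
Any cover uses at least 2 sets; among all covering selections none totals below 13.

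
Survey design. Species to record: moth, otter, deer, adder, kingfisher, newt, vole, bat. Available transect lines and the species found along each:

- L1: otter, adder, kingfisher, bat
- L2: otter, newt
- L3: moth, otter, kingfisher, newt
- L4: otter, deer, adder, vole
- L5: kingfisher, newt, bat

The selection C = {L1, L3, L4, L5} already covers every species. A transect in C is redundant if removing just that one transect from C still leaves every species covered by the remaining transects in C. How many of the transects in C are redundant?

2

Drop L1: the rest still cover every species — redundant.
Drop L3: moth uncovered — not redundant.
Drop L4: deer, vole uncovered — not redundant.
Drop L5: the rest still cover every species — redundant.
2 redundant: L1, L5.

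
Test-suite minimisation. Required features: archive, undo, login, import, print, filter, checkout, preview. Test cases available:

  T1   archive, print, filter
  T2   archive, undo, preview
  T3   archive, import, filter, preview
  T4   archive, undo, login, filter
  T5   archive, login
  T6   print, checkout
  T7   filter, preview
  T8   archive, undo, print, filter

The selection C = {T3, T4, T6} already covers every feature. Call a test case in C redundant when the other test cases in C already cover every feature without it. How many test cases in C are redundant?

Drop T3: import, preview uncovered — not redundant.
Drop T4: undo, login uncovered — not redundant.
Drop T6: print, checkout uncovered — not redundant.
None of the test cases in C is redundant.

0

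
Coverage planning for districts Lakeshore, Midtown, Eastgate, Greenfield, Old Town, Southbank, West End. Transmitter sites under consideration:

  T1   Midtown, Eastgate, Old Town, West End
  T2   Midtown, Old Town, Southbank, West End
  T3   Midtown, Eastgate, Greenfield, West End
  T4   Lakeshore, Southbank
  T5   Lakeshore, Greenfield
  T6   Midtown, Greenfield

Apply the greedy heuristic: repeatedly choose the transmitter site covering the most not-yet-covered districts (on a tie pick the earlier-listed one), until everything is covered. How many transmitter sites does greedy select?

3

Pick 1: T1 covers 4 new districts (Midtown, Eastgate, Old Town, West End).
Pick 2: T4 covers 2 new districts (Lakeshore, Southbank).
Pick 3: T3 covers 1 new districts (Greenfield).
Greedy uses 3 transmitter sites.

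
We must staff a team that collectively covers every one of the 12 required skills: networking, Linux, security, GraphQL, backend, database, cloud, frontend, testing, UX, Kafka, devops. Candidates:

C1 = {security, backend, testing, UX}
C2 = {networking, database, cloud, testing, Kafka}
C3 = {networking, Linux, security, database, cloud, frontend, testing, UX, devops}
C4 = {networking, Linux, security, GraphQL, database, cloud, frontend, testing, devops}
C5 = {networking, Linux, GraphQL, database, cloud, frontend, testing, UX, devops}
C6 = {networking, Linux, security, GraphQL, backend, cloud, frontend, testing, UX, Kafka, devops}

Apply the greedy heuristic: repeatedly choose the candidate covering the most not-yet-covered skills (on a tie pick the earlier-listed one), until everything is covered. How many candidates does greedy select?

2

Pick 1: C6 covers 11 new skills (networking, Linux, security, GraphQL, backend, cloud, frontend, testing, UX, Kafka, devops).
Pick 2: C2 covers 1 new skills (database).
Greedy uses 2 candidates.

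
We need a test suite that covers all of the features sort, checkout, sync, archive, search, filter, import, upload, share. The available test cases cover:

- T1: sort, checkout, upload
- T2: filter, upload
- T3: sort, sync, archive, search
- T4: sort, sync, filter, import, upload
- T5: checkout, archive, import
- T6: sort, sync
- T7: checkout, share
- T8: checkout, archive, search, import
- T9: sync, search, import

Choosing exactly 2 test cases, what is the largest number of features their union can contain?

Choosing T4, T8 covers {sort, checkout, sync, archive, search, filter, import, upload} — 8 features.
No choice of 2 test cases does better; here share is left uncovered.

8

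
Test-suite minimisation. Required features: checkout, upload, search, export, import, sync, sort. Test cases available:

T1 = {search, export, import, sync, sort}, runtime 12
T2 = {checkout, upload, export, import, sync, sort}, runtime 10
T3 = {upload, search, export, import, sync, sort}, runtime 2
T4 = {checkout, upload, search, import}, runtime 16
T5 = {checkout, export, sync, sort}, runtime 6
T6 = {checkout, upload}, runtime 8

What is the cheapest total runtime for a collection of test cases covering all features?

T3, T5 cover every feature at runtime 2 + 6 = 8.
Any cover uses at least 2 test cases; among all covering selections none totals below 8.

8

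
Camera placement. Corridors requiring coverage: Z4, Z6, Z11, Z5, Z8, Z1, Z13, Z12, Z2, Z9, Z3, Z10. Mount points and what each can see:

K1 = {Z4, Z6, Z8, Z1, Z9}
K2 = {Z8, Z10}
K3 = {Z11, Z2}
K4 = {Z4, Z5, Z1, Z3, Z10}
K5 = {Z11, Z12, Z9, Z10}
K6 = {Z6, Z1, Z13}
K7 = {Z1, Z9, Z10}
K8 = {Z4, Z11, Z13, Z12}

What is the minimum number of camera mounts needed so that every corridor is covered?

4

K1, K3, K4, K8 together cover {Z4, Z6, Z11, Z5, Z8, Z1, Z13, Z12, Z2, Z9, Z3, Z10} — every corridor.
No 3 of the 8 camera mounts cover everything (all 56 triples fall short), so 4 is minimum.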